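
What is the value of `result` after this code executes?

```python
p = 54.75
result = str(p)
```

p = 54.75; result = '54.75'

'54.75'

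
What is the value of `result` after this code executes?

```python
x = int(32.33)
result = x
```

x = 32; result = 32

32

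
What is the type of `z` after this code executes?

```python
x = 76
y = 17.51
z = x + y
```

int + float = float

float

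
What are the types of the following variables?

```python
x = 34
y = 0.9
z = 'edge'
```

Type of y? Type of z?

y is assigned a number with a decimal point, so it is a float; z is assigned a quoted string literal, so it is a str

float, str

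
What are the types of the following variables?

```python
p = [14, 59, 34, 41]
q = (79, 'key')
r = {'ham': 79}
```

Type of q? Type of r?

q is assigned a tuple (parenthesized, comma-separated values); r is assigned a dict literal ({key: value})

tuple, dict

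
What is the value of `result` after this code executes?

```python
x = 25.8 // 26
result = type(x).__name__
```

x is float; result = 'float'

'float'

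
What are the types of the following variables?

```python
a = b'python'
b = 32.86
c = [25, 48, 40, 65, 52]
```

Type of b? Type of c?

b is assigned a number with a decimal point, so it is a float; c is assigned a list literal (square brackets)

float, list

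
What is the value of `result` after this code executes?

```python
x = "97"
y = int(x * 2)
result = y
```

x = '97'; y = 9797; result = 9797

9797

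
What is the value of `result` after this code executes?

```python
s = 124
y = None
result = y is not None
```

s = 124; y = None; result = False

False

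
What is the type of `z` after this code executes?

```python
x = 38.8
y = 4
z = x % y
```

float % int = float

float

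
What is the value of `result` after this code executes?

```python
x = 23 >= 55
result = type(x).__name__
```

x is bool; result = 'bool'

'bool'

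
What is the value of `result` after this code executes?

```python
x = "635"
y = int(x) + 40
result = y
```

x = '635'; y = 675; result = 675

675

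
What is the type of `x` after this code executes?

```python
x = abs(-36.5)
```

abs() of float returns float

float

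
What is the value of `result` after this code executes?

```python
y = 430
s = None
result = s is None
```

y = 430; s = None; result = True

True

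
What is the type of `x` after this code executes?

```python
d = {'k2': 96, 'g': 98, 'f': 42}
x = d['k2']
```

Accessing dict[str, int] with str key returns int

int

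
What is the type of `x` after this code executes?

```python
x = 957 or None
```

'or' returns first truthy value

int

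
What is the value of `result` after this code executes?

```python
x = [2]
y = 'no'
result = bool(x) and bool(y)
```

x = [2]; y = 'no'; result = True

True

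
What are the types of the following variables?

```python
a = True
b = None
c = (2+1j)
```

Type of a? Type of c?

a is assigned the constant True, which has type bool; c is assigned (2+1j), an int plus an imaginary literal (j suffix), which evaluates to complex

bool, complex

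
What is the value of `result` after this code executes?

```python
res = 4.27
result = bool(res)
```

res = 4.27; result = True

True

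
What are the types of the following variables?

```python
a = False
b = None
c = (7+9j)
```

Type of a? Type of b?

a is assigned the constant False, which has type bool; b is assigned None, whose type is NoneType

bool, NoneType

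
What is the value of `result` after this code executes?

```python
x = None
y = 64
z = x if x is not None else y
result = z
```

x = None; y = 64; z = 64; result = 64

64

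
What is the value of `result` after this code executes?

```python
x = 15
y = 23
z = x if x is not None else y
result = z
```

x = 15; y = 23; z = 15; result = 15

15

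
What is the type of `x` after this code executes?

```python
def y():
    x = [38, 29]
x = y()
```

Function without return returns None

NoneType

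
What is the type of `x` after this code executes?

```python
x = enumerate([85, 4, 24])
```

enumerate() returns an enumerate object

enumerate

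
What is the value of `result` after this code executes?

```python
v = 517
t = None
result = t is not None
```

v = 517; t = None; result = False

False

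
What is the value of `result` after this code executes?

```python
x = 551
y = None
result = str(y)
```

x = 551; y = None; result = 'None'

'None'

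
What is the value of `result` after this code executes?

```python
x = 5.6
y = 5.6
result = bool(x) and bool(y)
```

x = 5.6; y = 5.6; result = True

True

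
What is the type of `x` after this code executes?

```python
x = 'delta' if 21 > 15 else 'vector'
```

Both branches of conditional are str

str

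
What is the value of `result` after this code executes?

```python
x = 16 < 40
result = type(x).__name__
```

x is bool; result = 'bool'

'bool'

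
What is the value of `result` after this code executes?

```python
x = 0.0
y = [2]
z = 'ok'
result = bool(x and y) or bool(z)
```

x = 0.0; y = [2]; z = 'ok'; result = True

True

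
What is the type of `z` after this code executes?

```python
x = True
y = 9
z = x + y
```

bool + int = int (bool is subclass of int)

int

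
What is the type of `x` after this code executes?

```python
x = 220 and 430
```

'and' with truthy values returns last operand (int)

int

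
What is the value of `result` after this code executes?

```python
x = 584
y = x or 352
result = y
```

x = 584; y = 584; result = 584

584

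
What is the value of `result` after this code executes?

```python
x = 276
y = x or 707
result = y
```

x = 276; y = 276; result = 276

276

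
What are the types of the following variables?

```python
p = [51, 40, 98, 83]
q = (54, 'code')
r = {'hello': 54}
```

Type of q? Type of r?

q is assigned a tuple (parenthesized, comma-separated values); r is assigned a dict literal ({key: value})

tuple, dict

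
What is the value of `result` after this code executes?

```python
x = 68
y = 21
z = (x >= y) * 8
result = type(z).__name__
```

x is int; y is int; z is int; result = 'int'

'int'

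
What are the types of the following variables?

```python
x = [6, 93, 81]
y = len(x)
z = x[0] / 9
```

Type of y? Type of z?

len() returns int; int / int = float

int, float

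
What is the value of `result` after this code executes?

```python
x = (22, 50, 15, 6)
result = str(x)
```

x = (22, 50, 15, 6); result = '(22, 50, 15, 6)'

'(22, 50, 15, 6)'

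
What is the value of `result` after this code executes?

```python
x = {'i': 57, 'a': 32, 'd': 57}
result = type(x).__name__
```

x is dict; result = 'dict'

'dict'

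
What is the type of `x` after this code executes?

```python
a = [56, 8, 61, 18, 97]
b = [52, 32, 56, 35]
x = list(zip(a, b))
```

list(zip()) returns a list of tuples

list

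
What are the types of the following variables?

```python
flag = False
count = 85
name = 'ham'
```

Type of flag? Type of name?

flag is assigned the constant False, which has type bool; name is assigned a quoted string literal, so it is a str

bool, str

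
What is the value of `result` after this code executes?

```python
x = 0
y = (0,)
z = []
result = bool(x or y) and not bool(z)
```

x = 0; y = (0,); z = []; result = True

True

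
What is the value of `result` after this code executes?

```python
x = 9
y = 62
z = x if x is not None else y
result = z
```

x = 9; y = 62; z = 9; result = 9

9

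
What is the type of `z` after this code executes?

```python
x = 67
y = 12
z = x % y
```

int % int = int

int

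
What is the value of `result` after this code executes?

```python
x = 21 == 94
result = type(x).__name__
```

x is bool; result = 'bool'

'bool'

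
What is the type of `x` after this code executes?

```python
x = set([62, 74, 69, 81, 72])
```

set() constructor returns set

set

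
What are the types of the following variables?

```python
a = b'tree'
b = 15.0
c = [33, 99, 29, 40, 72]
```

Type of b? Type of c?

b is assigned a number with a decimal point, so it is a float; c is assigned a list literal (square brackets)

float, list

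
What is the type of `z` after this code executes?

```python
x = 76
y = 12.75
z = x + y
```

int + float = float

float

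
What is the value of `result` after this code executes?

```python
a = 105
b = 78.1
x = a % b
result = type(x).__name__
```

a is int; b is float; x is float; result = 'float'

'float'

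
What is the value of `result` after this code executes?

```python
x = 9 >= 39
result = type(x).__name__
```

x is bool; result = 'bool'

'bool'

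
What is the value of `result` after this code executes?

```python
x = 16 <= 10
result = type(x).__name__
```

x is bool; result = 'bool'

'bool'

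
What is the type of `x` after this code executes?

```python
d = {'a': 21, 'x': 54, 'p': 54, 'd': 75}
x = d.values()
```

.values() returns dict_values view

dict_values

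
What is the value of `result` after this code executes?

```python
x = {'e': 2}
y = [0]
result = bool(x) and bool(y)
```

x = {'e': 2}; y = [0]; result = True

True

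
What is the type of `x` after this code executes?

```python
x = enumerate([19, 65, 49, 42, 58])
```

enumerate() returns an enumerate object

enumerate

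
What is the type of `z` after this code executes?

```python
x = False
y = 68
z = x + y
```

bool + int = int (bool is subclass of int)

int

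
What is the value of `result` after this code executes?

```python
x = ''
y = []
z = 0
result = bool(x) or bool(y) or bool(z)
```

x = ''; y = []; z = 0; result = False

False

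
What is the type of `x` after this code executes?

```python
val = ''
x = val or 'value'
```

'or' returns first truthy value (str)

str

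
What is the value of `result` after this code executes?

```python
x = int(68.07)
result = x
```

x = 68; result = 68

68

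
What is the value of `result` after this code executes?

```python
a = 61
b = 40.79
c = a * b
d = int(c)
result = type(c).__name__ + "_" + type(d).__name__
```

a is int; b is float; c is float; d is int; result = 'float_int'

'float_int'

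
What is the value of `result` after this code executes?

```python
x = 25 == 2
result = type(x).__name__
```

x is bool; result = 'bool'

'bool'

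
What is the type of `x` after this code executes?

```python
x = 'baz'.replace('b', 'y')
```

str.replace() returns str

str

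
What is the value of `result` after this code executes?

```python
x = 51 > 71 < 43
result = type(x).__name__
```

x is bool; result = 'bool'

'bool'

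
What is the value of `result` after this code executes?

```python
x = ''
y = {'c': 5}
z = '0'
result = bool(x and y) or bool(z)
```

x = ''; y = {'c': 5}; z = '0'; result = True

True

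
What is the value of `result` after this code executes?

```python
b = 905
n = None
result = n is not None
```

b = 905; n = None; result = False

False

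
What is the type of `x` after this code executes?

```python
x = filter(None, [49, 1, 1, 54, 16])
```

filter() returns a filter object

filter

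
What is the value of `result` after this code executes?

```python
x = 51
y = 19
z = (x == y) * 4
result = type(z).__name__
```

x is int; y is int; z is int; result = 'int'

'int'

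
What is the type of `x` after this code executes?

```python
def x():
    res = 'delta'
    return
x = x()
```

Bare return returns None

NoneType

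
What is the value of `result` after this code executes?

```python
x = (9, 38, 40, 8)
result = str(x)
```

x = (9, 38, 40, 8); result = '(9, 38, 40, 8)'

'(9, 38, 40, 8)'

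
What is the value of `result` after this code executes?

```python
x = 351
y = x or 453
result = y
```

x = 351; y = 351; result = 351

351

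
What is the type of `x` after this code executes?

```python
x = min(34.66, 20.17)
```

min() of floats returns float

float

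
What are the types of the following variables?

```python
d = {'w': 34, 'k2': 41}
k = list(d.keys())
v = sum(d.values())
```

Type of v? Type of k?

sum of ints is int; list() converts to list

int, list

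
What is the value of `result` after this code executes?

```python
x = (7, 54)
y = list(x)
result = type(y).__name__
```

x is tuple; y is list; result = 'list'

'list'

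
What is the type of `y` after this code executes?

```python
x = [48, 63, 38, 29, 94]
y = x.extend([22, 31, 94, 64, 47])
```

list.extend() returns None

NoneType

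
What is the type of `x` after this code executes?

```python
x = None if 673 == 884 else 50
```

673 == 884 is False, so the else branch is taken

int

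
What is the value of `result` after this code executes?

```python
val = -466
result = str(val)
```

val = -466; result = '-466'

'-466'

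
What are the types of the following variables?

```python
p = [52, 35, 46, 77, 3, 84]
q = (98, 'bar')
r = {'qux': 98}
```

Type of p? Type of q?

p is assigned a list literal (square brackets); q is assigned a tuple (parenthesized, comma-separated values)

list, tuple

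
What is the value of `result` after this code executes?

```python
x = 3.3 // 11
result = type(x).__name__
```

x is float; result = 'float'

'float'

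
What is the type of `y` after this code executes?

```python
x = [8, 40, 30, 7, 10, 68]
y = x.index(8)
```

list.index() returns int

int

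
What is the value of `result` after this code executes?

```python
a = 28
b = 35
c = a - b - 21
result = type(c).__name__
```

a is int; b is int; c is int; result = 'int'

'int'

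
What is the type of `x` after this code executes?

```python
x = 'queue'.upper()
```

str.upper() returns str

str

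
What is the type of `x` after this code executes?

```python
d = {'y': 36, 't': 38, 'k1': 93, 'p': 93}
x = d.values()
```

.values() returns dict_values view

dict_values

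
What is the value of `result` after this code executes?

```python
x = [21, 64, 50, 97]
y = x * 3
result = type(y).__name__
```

x is list; y is list; result = 'list'

'list'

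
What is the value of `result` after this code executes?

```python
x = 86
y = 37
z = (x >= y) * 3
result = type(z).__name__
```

x is int; y is int; z is int; result = 'int'

'int'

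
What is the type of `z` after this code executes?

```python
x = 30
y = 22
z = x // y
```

int // int = int

int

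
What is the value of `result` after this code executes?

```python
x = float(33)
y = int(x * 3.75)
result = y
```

x = 33.0; y = 123; result = 123

123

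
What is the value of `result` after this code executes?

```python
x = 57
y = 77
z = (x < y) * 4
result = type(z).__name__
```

x is int; y is int; z is int; result = 'int'

'int'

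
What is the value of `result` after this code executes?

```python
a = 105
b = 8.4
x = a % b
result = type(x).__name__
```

a is int; b is float; x is float; result = 'float'

'float'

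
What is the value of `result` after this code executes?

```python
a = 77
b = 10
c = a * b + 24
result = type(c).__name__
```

a is int; b is int; c is int; result = 'int'

'int'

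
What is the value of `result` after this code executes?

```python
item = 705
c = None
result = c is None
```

item = 705; c = None; result = True

True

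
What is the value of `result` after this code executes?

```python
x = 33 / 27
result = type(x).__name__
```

x is float; result = 'float'

'float'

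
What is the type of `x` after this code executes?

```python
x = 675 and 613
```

'and' with truthy values returns last operand (int)

int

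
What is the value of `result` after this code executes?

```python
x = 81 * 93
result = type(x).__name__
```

x is int; result = 'int'

'int'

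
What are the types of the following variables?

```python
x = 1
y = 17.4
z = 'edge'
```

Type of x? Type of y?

x is assigned a bare integer (no decimal point), so it is an int; y is assigned a number with a decimal point, so it is a float

int, float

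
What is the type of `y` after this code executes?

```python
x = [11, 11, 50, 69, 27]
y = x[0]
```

Indexing list[int] returns int

int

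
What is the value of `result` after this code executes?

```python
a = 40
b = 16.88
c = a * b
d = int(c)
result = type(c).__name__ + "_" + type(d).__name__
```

a is int; b is float; c is float; d is int; result = 'float_int'

'float_int'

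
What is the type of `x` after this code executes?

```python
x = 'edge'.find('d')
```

str.find() returns int index

int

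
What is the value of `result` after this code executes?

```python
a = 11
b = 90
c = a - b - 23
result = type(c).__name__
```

a is int; b is int; c is int; result = 'int'

'int'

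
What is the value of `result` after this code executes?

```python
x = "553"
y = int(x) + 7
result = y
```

x = '553'; y = 560; result = 560

560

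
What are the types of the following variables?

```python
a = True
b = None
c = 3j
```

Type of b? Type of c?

b is assigned None, whose type is NoneType; c is assigned 3j, an imaginary literal (j suffix), which has type complex

NoneType, complex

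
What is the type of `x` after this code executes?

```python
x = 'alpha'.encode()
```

str.encode() returns bytes

bytes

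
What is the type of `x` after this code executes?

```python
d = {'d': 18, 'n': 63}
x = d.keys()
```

.keys() returns dict_keys view

dict_keys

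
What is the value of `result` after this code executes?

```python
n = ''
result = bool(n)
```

n = ''; result = False

False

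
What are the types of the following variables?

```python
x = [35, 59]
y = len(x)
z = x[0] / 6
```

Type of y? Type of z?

len() returns int; int / int = float

int, float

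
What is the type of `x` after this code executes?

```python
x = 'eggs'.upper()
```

str.upper() returns str

str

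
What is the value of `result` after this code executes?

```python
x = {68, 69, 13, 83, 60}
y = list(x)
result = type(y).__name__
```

x is set; y is list; result = 'list'

'list'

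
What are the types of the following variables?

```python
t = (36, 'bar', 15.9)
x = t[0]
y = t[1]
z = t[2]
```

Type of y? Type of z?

tuple[1] is str; tuple[2] is float

str, float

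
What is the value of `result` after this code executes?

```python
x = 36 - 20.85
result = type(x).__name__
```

x is float; result = 'float'

'float'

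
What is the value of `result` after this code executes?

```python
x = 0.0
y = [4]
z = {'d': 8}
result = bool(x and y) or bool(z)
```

x = 0.0; y = [4]; z = {'d': 8}; result = True

True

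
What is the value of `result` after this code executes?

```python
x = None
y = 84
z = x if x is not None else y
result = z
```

x = None; y = 84; z = 84; result = 84

84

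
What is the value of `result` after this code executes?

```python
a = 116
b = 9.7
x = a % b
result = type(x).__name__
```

a is int; b is float; x is float; result = 'float'

'float'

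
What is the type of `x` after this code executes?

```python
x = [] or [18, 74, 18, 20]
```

'or' returns first truthy value (list)

list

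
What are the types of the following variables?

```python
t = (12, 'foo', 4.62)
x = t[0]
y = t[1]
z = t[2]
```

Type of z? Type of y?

tuple[2] is float; tuple[1] is str

float, str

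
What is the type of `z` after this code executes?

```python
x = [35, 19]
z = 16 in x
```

'in' operator returns bool

bool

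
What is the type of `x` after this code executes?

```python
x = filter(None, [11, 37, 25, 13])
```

filter() returns a filter object

filter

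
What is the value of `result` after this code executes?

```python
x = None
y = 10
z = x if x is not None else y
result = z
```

x = None; y = 10; z = 10; result = 10

10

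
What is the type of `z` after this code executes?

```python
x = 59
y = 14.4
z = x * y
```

int * float = float

float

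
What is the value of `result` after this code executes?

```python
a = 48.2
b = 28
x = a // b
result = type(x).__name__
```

a is float; b is int; x is float; result = 'float'

'float'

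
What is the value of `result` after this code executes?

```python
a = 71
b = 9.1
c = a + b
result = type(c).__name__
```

a is int; b is float; c is float; result = 'float'

'float'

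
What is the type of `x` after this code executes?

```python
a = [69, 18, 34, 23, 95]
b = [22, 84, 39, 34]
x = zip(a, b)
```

zip() returns a zip object

zip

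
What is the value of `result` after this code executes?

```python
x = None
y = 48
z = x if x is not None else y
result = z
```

x = None; y = 48; z = 48; result = 48

48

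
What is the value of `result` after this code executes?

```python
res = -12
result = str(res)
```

res = -12; result = '-12'

'-12'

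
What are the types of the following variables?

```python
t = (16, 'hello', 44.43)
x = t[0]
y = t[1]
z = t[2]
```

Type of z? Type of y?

tuple[2] is float; tuple[1] is str

float, str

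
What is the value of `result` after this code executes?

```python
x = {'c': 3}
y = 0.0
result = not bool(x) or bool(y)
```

x = {'c': 3}; y = 0.0; result = False

False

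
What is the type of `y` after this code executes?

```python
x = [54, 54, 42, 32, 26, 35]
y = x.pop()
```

list.pop() returns the popped element

int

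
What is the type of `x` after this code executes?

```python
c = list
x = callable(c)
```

callable() returns bool

bool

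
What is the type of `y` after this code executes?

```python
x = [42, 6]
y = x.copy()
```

list.copy() returns list

list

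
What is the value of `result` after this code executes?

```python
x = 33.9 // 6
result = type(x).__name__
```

x is float; result = 'float'

'float'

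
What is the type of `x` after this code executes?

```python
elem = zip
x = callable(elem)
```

callable() returns bool

bool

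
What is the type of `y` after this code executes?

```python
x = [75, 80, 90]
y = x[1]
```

Indexing list[int] returns int

int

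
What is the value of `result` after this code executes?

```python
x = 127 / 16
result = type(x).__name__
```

x is float; result = 'float'

'float'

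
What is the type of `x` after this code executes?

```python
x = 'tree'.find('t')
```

str.find() returns int index

int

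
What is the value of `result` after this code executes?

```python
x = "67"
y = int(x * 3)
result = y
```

x = '67'; y = 676767; result = 676767

676767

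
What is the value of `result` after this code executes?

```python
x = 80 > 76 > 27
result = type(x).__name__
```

x is bool; result = 'bool'

'bool'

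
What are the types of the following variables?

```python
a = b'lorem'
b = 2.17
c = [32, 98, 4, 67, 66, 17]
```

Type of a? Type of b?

a is assigned a bytes literal (b'...' prefix); b is assigned a number with a decimal point, so it is a float

bytes, float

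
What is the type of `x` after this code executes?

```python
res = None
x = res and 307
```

'and' returns first falsy value (None)

NoneType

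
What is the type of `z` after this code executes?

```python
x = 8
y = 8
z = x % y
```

int % int = int

int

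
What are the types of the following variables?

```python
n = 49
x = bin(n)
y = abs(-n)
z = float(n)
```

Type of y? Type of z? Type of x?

abs() of int returns int; float() returns float; bin() returns str

int, float, str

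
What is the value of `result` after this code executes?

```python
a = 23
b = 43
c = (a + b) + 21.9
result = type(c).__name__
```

a is int; b is int; c is float; result = 'float'

'float'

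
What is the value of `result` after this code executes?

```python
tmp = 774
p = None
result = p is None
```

tmp = 774; p = None; result = True

True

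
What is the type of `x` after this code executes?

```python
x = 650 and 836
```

'and' with truthy values returns last operand (int)

int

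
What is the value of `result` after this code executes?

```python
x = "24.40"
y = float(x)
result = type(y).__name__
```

x is str; y is float; result = 'float'

'float'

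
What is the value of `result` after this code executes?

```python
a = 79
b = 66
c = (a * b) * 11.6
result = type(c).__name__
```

a is int; b is int; c is float; result = 'float'

'float'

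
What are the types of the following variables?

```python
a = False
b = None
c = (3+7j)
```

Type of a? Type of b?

a is assigned the constant False, which has type bool; b is assigned None, whose type is NoneType

bool, NoneType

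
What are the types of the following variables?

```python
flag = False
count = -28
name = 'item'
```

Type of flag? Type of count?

flag is assigned the constant False, which has type bool; count is assigned a bare integer (no decimal point), so it is an int

bool, int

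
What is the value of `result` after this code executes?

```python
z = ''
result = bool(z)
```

z = ''; result = False

False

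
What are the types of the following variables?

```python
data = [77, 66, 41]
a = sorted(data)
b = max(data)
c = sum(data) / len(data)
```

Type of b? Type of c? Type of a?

max of ints returns int; int / int = float; sorted() returns list

int, float, list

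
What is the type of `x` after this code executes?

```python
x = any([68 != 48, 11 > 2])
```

any() returns bool

bool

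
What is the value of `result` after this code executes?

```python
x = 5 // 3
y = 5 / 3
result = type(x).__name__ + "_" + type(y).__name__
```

x is int; y is float; result = 'int_float'

'int_float'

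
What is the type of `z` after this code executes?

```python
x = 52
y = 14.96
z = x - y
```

int - float = float

float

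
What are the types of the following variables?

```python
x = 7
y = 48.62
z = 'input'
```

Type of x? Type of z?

x is assigned a bare integer (no decimal point), so it is an int; z is assigned a quoted string literal, so it is a str

int, str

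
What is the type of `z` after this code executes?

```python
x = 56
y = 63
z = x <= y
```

Comparison returns bool

bool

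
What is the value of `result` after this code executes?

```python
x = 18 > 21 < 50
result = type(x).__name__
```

x is bool; result = 'bool'

'bool'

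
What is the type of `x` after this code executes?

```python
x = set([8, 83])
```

set() constructor returns set

set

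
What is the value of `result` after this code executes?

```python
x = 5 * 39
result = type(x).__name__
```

x is int; result = 'int'

'int'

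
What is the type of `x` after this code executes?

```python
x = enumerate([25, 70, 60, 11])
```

enumerate() returns an enumerate object

enumerate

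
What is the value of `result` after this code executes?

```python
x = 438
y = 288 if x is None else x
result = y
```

x = 438; y = 438; result = 438

438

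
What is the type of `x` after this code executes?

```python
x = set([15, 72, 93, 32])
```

set() constructor returns set

set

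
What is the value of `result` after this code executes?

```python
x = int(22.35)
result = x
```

x = 22; result = 22

22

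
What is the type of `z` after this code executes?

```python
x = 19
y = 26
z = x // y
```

int // int = int

int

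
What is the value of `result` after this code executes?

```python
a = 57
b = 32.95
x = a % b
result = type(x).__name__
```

a is int; b is float; x is float; result = 'float'

'float'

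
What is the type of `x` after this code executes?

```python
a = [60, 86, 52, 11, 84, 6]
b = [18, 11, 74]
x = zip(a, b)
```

zip() returns a zip object

zip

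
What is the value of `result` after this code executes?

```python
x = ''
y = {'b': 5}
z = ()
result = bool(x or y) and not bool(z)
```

x = ''; y = {'b': 5}; z = (); result = True

True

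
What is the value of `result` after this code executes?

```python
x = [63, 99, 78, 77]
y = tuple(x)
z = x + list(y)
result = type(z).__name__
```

x is list; y is tuple; z is list; result = 'list'

'list'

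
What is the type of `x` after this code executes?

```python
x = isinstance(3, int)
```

isinstance() returns bool

bool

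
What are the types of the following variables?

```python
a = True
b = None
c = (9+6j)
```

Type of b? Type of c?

b is assigned None, whose type is NoneType; c is assigned (9+6j), an int plus an imaginary literal (j suffix), which evaluates to complex

NoneType, complex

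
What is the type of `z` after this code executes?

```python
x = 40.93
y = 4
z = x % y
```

float % int = float

float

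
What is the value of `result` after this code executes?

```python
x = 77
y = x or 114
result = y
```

x = 77; y = 77; result = 77

77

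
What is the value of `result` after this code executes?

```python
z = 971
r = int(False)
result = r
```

z = 971; r = 0; result = 0

0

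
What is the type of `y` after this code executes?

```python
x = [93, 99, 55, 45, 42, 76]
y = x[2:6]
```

Slicing a list returns a list

list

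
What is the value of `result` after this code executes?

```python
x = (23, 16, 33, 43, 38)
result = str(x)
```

x = (23, 16, 33, 43, 38); result = '(23, 16, 33, 43, 38)'

'(23, 16, 33, 43, 38)'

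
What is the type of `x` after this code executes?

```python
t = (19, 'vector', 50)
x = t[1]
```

Index 1 of tuple is a str literal

str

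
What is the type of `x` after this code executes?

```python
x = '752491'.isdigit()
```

str.isdigit() returns bool

bool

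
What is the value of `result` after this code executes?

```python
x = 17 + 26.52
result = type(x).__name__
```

x is float; result = 'float'

'float'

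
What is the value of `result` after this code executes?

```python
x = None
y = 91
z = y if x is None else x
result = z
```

x = None; y = 91; z = 91; result = 91

91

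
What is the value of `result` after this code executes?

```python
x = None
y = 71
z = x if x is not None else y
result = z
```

x = None; y = 71; z = 71; result = 71

71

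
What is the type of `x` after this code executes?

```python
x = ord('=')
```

ord() returns int (code point)

int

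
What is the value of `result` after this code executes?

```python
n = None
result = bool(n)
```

n = None; result = False

False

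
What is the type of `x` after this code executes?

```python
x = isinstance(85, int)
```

isinstance() returns bool

bool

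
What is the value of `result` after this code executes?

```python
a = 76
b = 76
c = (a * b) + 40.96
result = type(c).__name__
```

a is int; b is int; c is float; result = 'float'

'float'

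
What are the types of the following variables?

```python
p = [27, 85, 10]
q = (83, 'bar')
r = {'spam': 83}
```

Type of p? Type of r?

p is assigned a list literal (square brackets); r is assigned a dict literal ({key: value})

list, dict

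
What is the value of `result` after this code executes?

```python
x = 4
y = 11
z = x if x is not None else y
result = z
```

x = 4; y = 11; z = 4; result = 4

4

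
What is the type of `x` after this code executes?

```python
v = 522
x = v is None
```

'is' comparison returns bool

bool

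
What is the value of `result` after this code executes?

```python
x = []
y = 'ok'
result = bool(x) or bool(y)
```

x = []; y = 'ok'; result = True

True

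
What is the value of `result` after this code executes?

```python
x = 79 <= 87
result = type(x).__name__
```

x is bool; result = 'bool'

'bool'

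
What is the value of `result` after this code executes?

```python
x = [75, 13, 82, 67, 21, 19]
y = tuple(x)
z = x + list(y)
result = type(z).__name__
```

x is list; y is tuple; z is list; result = 'list'

'list'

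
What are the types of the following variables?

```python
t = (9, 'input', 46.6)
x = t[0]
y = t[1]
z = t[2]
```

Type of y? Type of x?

tuple[1] is str; tuple[0] is int

str, int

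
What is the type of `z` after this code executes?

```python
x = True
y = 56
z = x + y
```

bool + int = int (bool is subclass of int)

int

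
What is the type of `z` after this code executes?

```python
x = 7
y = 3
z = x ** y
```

positive int ** positive int = int

int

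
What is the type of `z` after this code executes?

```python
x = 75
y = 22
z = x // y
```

int // int = int

int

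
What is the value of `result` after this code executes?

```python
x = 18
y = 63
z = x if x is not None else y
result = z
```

x = 18; y = 63; z = 18; result = 18

18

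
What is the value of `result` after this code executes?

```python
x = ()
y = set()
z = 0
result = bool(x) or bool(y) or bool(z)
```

x = (); y = set(); z = 0; result = False

False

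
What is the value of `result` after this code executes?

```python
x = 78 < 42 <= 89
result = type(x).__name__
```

x is bool; result = 'bool'

'bool'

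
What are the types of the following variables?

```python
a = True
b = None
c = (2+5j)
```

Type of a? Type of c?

a is assigned the constant True, which has type bool; c is assigned (2+5j), an int plus an imaginary literal (j suffix), which evaluates to complex

bool, complex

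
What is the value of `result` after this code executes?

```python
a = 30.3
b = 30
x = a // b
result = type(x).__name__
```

a is float; b is int; x is float; result = 'float'

'float'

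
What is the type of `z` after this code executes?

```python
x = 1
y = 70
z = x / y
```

int / int = float

float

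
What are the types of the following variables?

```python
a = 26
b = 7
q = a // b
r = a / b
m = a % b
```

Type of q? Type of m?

// returns int; % of ints returns int

int, int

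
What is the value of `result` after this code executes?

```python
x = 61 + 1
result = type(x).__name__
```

x is int; result = 'int'

'int'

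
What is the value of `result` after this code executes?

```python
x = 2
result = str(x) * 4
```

x = 2; result = '2222'

'2222'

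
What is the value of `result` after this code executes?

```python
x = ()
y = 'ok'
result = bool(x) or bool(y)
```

x = (); y = 'ok'; result = True

True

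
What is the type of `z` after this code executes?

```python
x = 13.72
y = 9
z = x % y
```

float % int = float

float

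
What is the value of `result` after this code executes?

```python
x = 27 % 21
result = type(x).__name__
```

x is int; result = 'int'

'int'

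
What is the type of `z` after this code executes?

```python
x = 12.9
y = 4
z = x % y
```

float % int = float

float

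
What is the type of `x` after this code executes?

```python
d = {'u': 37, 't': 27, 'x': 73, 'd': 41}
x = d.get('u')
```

dict.get() returns value type when found

int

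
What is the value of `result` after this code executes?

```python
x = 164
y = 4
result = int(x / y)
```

x = 164; y = 4; result = 41

41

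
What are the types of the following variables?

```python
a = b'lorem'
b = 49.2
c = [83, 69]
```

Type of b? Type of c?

b is assigned a number with a decimal point, so it is a float; c is assigned a list literal (square brackets)

float, list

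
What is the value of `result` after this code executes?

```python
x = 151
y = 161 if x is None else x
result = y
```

x = 151; y = 151; result = 151

151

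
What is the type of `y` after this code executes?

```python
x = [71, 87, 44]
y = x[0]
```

Indexing list[int] returns int

int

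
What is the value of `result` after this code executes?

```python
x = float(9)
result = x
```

x = 9.0; result = 9.0

9.0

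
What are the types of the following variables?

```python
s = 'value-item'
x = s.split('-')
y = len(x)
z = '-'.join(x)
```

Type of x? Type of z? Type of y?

str.split() returns list; str.join() returns str; len() returns int

list, str, int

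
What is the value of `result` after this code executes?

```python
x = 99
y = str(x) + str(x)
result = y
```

x = 99; y = '9999'; result = '9999'

'9999'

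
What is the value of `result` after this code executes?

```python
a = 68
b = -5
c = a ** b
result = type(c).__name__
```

a is int; b is int; c is float; result = 'float'

'float'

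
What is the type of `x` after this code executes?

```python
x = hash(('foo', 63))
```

hash() returns int

int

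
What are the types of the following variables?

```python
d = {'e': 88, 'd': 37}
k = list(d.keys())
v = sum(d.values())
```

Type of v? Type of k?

sum of ints is int; list() converts to list

int, list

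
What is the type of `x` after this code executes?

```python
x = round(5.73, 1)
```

round() with decimal places returns float

float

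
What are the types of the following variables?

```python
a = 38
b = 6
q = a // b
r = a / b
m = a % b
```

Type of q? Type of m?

// returns int; % of ints returns int

int, int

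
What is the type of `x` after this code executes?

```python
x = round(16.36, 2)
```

round() with decimal places returns float

float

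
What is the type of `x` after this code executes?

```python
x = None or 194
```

'or' with None returns the other truthy value

int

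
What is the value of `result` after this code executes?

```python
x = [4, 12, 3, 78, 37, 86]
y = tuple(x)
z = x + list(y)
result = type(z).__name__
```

x is list; y is tuple; z is list; result = 'list'

'list'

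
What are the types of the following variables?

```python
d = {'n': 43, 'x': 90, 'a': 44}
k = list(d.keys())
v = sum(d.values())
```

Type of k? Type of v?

list() converts to list; sum of ints is int

list, int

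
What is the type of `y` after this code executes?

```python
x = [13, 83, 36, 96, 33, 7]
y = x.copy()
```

list.copy() returns list

list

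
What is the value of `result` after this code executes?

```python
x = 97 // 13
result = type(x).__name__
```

x is int; result = 'int'

'int'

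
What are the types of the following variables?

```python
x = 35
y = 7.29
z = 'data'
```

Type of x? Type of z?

x is assigned a bare integer (no decimal point), so it is an int; z is assigned a quoted string literal, so it is a str

int, str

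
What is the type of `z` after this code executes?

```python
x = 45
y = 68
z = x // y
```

int // int = int

int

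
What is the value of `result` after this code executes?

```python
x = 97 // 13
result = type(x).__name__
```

x is int; result = 'int'

'int'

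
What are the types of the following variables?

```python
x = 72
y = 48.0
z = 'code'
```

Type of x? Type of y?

x is assigned a bare integer (no decimal point), so it is an int; y is assigned a number with a decimal point, so it is a float

int, float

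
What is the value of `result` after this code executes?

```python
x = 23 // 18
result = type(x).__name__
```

x is int; result = 'int'

'int'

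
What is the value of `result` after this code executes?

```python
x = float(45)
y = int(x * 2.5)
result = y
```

x = 45.0; y = 112; result = 112

112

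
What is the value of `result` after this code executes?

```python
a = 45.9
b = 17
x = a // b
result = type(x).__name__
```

a is float; b is int; x is float; result = 'float'

'float'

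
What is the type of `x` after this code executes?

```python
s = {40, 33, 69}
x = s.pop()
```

Popping from set[int] returns int

int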